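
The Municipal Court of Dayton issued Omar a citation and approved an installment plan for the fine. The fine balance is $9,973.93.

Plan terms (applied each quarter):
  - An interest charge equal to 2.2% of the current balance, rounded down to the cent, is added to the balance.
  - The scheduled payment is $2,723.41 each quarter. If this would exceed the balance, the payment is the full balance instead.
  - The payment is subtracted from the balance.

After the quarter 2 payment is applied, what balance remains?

$4,910.86

# | Opening | Interest | Payment | End bal
1 | $9,973.93 | $219.42 | $2,723.41 | $7,469.94
2 | $7,469.94 | $164.33 | $2,723.41 | $4,910.86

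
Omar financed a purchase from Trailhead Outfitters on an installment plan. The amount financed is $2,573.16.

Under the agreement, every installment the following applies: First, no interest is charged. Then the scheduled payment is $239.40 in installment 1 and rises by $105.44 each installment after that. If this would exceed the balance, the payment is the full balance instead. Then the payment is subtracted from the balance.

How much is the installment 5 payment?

$661.16

# | Opening | Payment | End bal
1 | $2,573.16 | $239.40 | $2,333.76
2 | $2,333.76 | $344.84 | $1,988.92
3 | $1,988.92 | $450.28 | $1,538.64
4 | $1,538.64 | $555.72 | $982.92
5 | $982.92 | $661.16 | $321.76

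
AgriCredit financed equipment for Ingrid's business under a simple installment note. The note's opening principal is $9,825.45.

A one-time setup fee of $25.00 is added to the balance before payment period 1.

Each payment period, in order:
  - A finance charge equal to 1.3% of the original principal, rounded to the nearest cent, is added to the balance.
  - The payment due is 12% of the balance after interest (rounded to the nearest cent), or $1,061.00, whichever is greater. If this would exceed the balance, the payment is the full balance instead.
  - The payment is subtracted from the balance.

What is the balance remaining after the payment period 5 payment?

# | Opening | Interest | Payment | End bal
1 | $9,850.45 | $127.73 | $1,197.38 | $8,780.80
2 | $8,780.80 | $127.73 | $1,069.02 | $7,839.51
3 | $7,839.51 | $127.73 | $1,061.00 | $6,906.24
4 | $6,906.24 | $127.73 | $1,061.00 | $5,972.97
5 | $5,972.97 | $127.73 | $1,061.00 | $5,039.70

$5,039.70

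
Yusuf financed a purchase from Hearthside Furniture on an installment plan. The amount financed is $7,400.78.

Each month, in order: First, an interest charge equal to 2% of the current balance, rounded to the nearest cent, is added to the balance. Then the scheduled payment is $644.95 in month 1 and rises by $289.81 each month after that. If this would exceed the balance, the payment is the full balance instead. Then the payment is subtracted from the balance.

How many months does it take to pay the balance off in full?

Month 1: opening $7,400.78; interest $148.02 → $7,548.80; payment $644.95; balance $6,903.85
Month 2: opening $6,903.85; interest $138.08 → $7,041.93; payment $934.76; balance $6,107.17
Month 3: opening $6,107.17; interest $122.14 → $6,229.31; payment $1,224.57; balance $5,004.74
Month 4: opening $5,004.74; interest $100.09 → $5,104.83; payment $1,514.38; balance $3,590.45
Month 5: opening $3,590.45; interest $71.81 → $3,662.26; payment $1,804.19; balance $1,858.07
Month 6: opening $1,858.07; interest $37.16 → $1,895.23; payment $1,895.23; balance $0.00
Balance reaches $0.00 in month 6.

6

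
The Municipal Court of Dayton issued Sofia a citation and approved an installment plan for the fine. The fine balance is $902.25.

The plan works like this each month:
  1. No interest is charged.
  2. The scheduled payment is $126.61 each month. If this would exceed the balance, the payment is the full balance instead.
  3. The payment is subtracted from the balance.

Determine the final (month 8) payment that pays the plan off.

$15.98

Month 1: $902.25 − $126.61 → $775.64
Month 2: $775.64 − $126.61 → $649.03
Month 3: $649.03 − $126.61 → $522.42
Month 4: $522.42 − $126.61 → $395.81
Month 5: $395.81 − $126.61 → $269.20
Month 6: $269.20 − $126.61 → $142.59
Month 7: $142.59 − $126.61 → $15.98
Month 8: $15.98 − $15.98 → $0.00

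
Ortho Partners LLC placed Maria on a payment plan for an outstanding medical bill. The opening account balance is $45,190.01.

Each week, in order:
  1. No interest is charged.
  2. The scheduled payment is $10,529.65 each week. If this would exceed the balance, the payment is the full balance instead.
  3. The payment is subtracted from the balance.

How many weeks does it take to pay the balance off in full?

5

Week 1: $45,190.01 − $10,529.65 → $34,660.36
Week 2: $34,660.36 − $10,529.65 → $24,130.71
Week 3: $24,130.71 − $10,529.65 → $13,601.06
Week 4: $13,601.06 − $10,529.65 → $3,071.41
Week 5: $3,071.41 − $3,071.41 → $0.00
Balance reaches $0.00 in week 5.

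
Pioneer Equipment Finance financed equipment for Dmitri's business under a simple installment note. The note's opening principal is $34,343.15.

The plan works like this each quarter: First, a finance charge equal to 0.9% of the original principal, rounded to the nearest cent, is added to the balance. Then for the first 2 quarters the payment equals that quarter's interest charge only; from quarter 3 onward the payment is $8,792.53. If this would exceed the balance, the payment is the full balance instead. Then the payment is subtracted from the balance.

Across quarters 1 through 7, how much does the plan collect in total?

$36,506.78

Quarter 1: opening $34,343.15; interest $309.09 → $34,652.24; payment $309.09; balance $34,343.15
Quarter 2: opening $34,343.15; interest $309.09 → $34,652.24; payment $309.09; balance $34,343.15
Quarter 3: opening $34,343.15; interest $309.09 → $34,652.24; payment $8,792.53; balance $25,859.71
Quarter 4: opening $25,859.71; interest $309.09 → $26,168.80; payment $8,792.53; balance $17,376.27
Quarter 5: opening $17,376.27; interest $309.09 → $17,685.36; payment $8,792.53; balance $8,892.83
Quarter 6: opening $8,892.83; interest $309.09 → $9,201.92; payment $8,792.53; balance $409.39
Quarter 7: opening $409.39; interest $309.09 → $718.48; payment $718.48; balance $0.00
Total paid: $36,506.78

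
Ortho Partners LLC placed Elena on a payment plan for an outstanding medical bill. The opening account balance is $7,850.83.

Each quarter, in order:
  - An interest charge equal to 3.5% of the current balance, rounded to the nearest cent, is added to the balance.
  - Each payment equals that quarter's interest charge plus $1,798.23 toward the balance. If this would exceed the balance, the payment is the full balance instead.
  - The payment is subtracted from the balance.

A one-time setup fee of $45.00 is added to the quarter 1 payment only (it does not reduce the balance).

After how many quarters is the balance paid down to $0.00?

# | Opening | Interest | Payment | Fee | End bal
1 | $7,850.83 | $274.78 | $2,073.01 | $45.00 | $6,052.60
2 | $6,052.60 | $211.84 | $2,010.07 | — | $4,254.37
3 | $4,254.37 | $148.90 | $1,947.13 | — | $2,456.14
4 | $2,456.14 | $85.96 | $1,884.19 | — | $657.91
5 | $657.91 | $23.03 | $680.94 | — | $0.00
Balance reaches $0.00 in quarter 5.

5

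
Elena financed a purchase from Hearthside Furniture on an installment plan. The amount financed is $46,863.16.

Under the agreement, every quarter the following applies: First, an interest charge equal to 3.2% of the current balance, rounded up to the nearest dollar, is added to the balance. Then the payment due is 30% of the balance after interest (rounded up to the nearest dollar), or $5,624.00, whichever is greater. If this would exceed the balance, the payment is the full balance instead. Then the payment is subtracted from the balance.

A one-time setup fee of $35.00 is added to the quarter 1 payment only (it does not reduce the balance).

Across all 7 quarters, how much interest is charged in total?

$4,639.00

Quarter 1: opening $46,863.16; interest $1,500.00 → $48,363.16; payment $14,509.00 (+ $35.00 fee); balance $33,854.16
Quarter 2: opening $33,854.16; interest $1,084.00 → $34,938.16; payment $10,482.00; balance $24,456.16
Quarter 3: opening $24,456.16; interest $783.00 → $25,239.16; payment $7,572.00; balance $17,667.16
Quarter 4: opening $17,667.16; interest $566.00 → $18,233.16; payment $5,624.00; balance $12,609.16
Quarter 5: opening $12,609.16; interest $404.00 → $13,013.16; payment $5,624.00; balance $7,389.16
Quarter 6: opening $7,389.16; interest $237.00 → $7,626.16; payment $5,624.00; balance $2,002.16
Quarter 7: opening $2,002.16; interest $65.00 → $2,067.16; payment $2,067.16; balance $0.00
Total interest: $1,500.00 + $1,084.00 + $783.00 + $566.00 + $404.00 + $237.00 + $65.00 = $4,639.00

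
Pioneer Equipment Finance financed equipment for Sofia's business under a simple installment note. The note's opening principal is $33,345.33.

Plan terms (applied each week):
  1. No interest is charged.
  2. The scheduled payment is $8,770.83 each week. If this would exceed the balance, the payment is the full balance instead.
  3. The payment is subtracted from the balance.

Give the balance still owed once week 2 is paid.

$15,803.67

Week 1: opening $33,345.33; payment $8,770.83; balance $24,574.50
Week 2: opening $24,574.50; payment $8,770.83; balance $15,803.67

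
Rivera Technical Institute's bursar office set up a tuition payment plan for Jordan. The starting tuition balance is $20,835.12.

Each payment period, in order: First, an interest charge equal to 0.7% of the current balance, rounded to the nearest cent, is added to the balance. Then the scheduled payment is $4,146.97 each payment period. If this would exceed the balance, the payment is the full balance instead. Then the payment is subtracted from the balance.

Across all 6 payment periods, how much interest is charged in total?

$451.01

# | Opening | Interest | Payment | End bal
1 | $20,835.12 | $145.85 | $4,146.97 | $16,834.00
2 | $16,834.00 | $117.84 | $4,146.97 | $12,804.87
3 | $12,804.87 | $89.63 | $4,146.97 | $8,747.53
4 | $8,747.53 | $61.23 | $4,146.97 | $4,661.79
5 | $4,661.79 | $32.63 | $4,146.97 | $547.45
6 | $547.45 | $3.83 | $551.28 | $0.00
Total interest: $145.85 + $117.84 + $89.63 + $61.23 + $32.63 + $3.83 = $451.01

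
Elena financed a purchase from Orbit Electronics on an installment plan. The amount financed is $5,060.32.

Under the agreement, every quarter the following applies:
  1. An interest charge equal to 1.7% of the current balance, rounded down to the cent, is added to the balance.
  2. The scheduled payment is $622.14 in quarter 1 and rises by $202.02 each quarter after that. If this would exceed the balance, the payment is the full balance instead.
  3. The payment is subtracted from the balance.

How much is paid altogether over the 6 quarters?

$5,367.02

Quarter 1: opening $5,060.32; interest $86.02 → $5,146.34; payment $622.14; balance $4,524.20
Quarter 2: opening $4,524.20; interest $76.91 → $4,601.11; payment $824.16; balance $3,776.95
Quarter 3: opening $3,776.95; interest $64.20 → $3,841.15; payment $1,026.18; balance $2,814.97
Quarter 4: opening $2,814.97; interest $47.85 → $2,862.82; payment $1,228.20; balance $1,634.62
Quarter 5: opening $1,634.62; interest $27.78 → $1,662.40; payment $1,430.22; balance $232.18
Quarter 6: opening $232.18; interest $3.94 → $236.12; payment $236.12; balance $0.00
Total paid: $5,367.02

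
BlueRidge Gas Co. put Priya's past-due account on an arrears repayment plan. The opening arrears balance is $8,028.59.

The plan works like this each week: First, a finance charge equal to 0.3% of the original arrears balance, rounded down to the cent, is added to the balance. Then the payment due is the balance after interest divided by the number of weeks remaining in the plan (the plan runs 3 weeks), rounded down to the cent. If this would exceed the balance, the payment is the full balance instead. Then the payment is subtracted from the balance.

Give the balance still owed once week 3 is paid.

$0.00

# | Opening | Interest | Payment | End bal
1 | $8,028.59 | $24.08 | $2,684.22 | $5,368.45
2 | $5,368.45 | $24.08 | $2,696.26 | $2,696.27
3 | $2,696.27 | $24.08 | $2,720.35 | $0.00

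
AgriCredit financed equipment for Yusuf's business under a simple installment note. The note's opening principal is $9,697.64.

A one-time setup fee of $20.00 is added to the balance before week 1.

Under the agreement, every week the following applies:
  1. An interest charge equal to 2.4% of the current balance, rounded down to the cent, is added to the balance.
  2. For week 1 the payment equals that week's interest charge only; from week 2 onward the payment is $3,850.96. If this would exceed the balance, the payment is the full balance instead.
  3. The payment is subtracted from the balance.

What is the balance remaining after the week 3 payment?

Week 1: $9,717.64 +$233.22 interest = $9,950.86; pay $233.22 → $9,717.64
Week 2: $9,717.64 +$233.22 interest = $9,950.86; pay $3,850.96 → $6,099.90
Week 3: $6,099.90 +$146.39 interest = $6,246.29; pay $3,850.96 → $2,395.33

$2,395.33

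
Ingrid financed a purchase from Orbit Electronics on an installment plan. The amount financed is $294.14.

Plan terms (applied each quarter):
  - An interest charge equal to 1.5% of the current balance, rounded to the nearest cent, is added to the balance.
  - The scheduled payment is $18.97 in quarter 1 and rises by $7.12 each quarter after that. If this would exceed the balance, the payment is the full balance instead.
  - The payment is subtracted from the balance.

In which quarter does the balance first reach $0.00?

8

# | Opening | Interest | Payment | End bal
1 | $294.14 | $4.41 | $18.97 | $279.58
2 | $279.58 | $4.19 | $26.09 | $257.68
3 | $257.68 | $3.87 | $33.21 | $228.34
4 | $228.34 | $3.43 | $40.33 | $191.44
5 | $191.44 | $2.87 | $47.45 | $146.86
6 | $146.86 | $2.20 | $54.57 | $94.49
7 | $94.49 | $1.42 | $61.69 | $34.22
8 | $34.22 | $0.51 | $34.73 | $0.00
Balance reaches $0.00 in quarter 8.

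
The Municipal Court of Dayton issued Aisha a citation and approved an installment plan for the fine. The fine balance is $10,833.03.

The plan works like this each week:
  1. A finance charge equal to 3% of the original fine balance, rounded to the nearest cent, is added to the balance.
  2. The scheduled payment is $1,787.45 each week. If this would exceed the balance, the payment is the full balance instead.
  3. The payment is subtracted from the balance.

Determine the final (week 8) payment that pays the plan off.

$920.80

Week 1: opening $10,833.03; interest $324.99 → $11,158.02; payment $1,787.45; balance $9,370.57
Week 2: opening $9,370.57; interest $324.99 → $9,695.56; payment $1,787.45; balance $7,908.11
Week 3: opening $7,908.11; interest $324.99 → $8,233.10; payment $1,787.45; balance $6,445.65
Week 4: opening $6,445.65; interest $324.99 → $6,770.64; payment $1,787.45; balance $4,983.19
Week 5: opening $4,983.19; interest $324.99 → $5,308.18; payment $1,787.45; balance $3,520.73
Week 6: opening $3,520.73; interest $324.99 → $3,845.72; payment $1,787.45; balance $2,058.27
Week 7: opening $2,058.27; interest $324.99 → $2,383.26; payment $1,787.45; balance $595.81
Week 8: opening $595.81; interest $324.99 → $920.80; payment $920.80; balance $0.00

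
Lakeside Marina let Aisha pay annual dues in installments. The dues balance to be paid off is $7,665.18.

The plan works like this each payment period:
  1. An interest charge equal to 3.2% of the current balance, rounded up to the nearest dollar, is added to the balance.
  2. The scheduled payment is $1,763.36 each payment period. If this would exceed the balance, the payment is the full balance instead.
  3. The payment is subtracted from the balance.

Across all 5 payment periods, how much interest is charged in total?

Payment period 1: opening $7,665.18; interest $246.00 → $7,911.18; payment $1,763.36; balance $6,147.82
Payment period 2: opening $6,147.82; interest $197.00 → $6,344.82; payment $1,763.36; balance $4,581.46
Payment period 3: opening $4,581.46; interest $147.00 → $4,728.46; payment $1,763.36; balance $2,965.10
Payment period 4: opening $2,965.10; interest $95.00 → $3,060.10; payment $1,763.36; balance $1,296.74
Payment period 5: opening $1,296.74; interest $42.00 → $1,338.74; payment $1,338.74; balance $0.00
Total interest: $246.00 + $197.00 + $147.00 + $95.00 + $42.00 = $727.00

$727.00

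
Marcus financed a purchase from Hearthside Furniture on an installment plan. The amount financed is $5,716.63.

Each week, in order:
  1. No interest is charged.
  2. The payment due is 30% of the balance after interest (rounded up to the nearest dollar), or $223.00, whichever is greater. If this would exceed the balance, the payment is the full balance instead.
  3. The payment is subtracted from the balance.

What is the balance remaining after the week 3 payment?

Week 1: opening $5,716.63; payment $1,715.00; balance $4,001.63
Week 2: opening $4,001.63; payment $1,201.00; balance $2,800.63
Week 3: opening $2,800.63; payment $841.00; balance $1,959.63

$1,959.63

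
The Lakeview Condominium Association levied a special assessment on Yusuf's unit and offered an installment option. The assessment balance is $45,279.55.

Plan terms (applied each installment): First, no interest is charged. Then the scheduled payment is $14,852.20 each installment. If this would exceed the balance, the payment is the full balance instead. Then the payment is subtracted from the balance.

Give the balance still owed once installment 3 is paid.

$722.95

Installment 1: opening $45,279.55; payment $14,852.20; balance $30,427.35
Installment 2: opening $30,427.35; payment $14,852.20; balance $15,575.15
Installment 3: opening $15,575.15; payment $14,852.20; balance $722.95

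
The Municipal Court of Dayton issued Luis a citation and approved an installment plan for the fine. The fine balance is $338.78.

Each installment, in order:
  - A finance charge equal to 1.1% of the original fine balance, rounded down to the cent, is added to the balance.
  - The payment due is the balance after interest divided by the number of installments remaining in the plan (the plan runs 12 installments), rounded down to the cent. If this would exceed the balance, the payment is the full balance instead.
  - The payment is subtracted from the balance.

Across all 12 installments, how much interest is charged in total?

$44.64

Installment 1: $338.78 +$3.72 interest = $342.50; pay $28.54 → $313.96
Installment 2: $313.96 +$3.72 interest = $317.68; pay $28.88 → $288.80
Installment 3: $288.80 +$3.72 interest = $292.52; pay $29.25 → $263.27
Installment 4: $263.27 +$3.72 interest = $266.99; pay $29.66 → $237.33
Installment 5: $237.33 +$3.72 interest = $241.05; pay $30.13 → $210.92
Installment 6: $210.92 +$3.72 interest = $214.64; pay $30.66 → $183.98
Installment 7: $183.98 +$3.72 interest = $187.70; pay $31.28 → $156.42
Installment 8: $156.42 +$3.72 interest = $160.14; pay $32.02 → $128.12
Installment 9: $128.12 +$3.72 interest = $131.84; pay $32.96 → $98.88
Installment 10: $98.88 +$3.72 interest = $102.60; pay $34.20 → $68.40
Installment 11: $68.40 +$3.72 interest = $72.12; pay $36.06 → $36.06
Installment 12: $36.06 +$3.72 interest = $39.78; pay $39.78 → $0.00
Total interest: $3.72 + $3.72 + $3.72 + $3.72 + $3.72 + $3.72 + $3.72 + $3.72 + $3.72 + $3.72 + $3.72 + $3.72 = $44.64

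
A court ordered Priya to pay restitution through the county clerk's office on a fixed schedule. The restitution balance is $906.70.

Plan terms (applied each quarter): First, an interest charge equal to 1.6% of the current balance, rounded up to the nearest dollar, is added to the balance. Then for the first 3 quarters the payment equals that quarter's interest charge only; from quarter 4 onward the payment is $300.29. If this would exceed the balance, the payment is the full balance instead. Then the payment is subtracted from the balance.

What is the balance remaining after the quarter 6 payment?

$36.83

Quarter 1: $906.70 +$15.00 interest = $921.70; pay $15.00 → $906.70
Quarter 2: $906.70 +$15.00 interest = $921.70; pay $15.00 → $906.70
Quarter 3: $906.70 +$15.00 interest = $921.70; pay $15.00 → $906.70
Quarter 4: $906.70 +$15.00 interest = $921.70; pay $300.29 → $621.41
Quarter 5: $621.41 +$10.00 interest = $631.41; pay $300.29 → $331.12
Quarter 6: $331.12 +$6.00 interest = $337.12; pay $300.29 → $36.83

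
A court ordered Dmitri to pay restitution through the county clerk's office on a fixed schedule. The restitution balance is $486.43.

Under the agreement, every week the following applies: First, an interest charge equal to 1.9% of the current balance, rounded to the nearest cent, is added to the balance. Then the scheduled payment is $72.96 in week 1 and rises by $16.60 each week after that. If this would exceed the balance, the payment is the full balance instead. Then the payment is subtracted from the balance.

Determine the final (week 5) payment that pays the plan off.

Week 1: $486.43 +$9.24 interest = $495.67; pay $72.96 → $422.71
Week 2: $422.71 +$8.03 interest = $430.74; pay $89.56 → $341.18
Week 3: $341.18 +$6.48 interest = $347.66; pay $106.16 → $241.50
Week 4: $241.50 +$4.59 interest = $246.09; pay $122.76 → $123.33
Week 5: $123.33 +$2.34 interest = $125.67; pay $125.67 → $0.00

$125.67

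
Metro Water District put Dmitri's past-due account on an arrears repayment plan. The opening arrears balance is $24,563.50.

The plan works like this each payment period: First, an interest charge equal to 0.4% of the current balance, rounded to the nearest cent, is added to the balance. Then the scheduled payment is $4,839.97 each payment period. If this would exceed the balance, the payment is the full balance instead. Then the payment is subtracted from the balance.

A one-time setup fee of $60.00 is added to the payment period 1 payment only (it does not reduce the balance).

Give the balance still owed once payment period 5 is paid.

Payment period 1: opening $24,563.50; interest $98.25 → $24,661.75; payment $4,839.97 (+ $60.00 fee); balance $19,821.78
Payment period 2: opening $19,821.78; interest $79.29 → $19,901.07; payment $4,839.97; balance $15,061.10
Payment period 3: opening $15,061.10; interest $60.24 → $15,121.34; payment $4,839.97; balance $10,281.37
Payment period 4: opening $10,281.37; interest $41.13 → $10,322.50; payment $4,839.97; balance $5,482.53
Payment period 5: opening $5,482.53; interest $21.93 → $5,504.46; payment $4,839.97; balance $664.49

$664.49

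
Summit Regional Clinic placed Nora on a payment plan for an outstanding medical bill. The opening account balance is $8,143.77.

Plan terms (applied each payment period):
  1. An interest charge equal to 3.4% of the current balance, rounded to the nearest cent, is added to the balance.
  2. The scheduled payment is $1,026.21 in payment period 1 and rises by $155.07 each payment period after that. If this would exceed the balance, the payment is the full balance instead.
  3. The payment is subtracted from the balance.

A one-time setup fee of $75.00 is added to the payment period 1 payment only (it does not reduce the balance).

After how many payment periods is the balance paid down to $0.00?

Payment period 1: $8,143.77 +$276.89 interest = $8,420.66; pay $1,026.21 (+ $75.00 fee) → $7,394.45
Payment period 2: $7,394.45 +$251.41 interest = $7,645.86; pay $1,181.28 → $6,464.58
Payment period 3: $6,464.58 +$219.80 interest = $6,684.38; pay $1,336.35 → $5,348.03
Payment period 4: $5,348.03 +$181.83 interest = $5,529.86; pay $1,491.42 → $4,038.44
Payment period 5: $4,038.44 +$137.31 interest = $4,175.75; pay $1,646.49 → $2,529.26
Payment period 6: $2,529.26 +$85.99 interest = $2,615.25; pay $1,801.56 → $813.69
Payment period 7: $813.69 +$27.67 interest = $841.36; pay $841.36 → $0.00
Balance reaches $0.00 in payment period 7.

7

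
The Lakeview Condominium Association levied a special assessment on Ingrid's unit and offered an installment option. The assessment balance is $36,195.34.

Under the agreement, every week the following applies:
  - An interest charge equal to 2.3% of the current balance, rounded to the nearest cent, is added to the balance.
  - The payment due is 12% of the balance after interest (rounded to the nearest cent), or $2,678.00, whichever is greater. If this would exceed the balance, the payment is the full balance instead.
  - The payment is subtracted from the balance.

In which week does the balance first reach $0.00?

# | Opening | Interest | Payment | End bal
1 | $36,195.34 | $832.49 | $4,443.34 | $32,584.49
2 | $32,584.49 | $749.44 | $4,000.07 | $29,333.86
3 | $29,333.86 | $674.68 | $3,601.02 | $26,407.52
4 | $26,407.52 | $607.37 | $3,241.79 | $23,773.10
5 | $23,773.10 | $546.78 | $2,918.39 | $21,401.49
6 | $21,401.49 | $492.23 | $2,678.00 | $19,215.72
7 | $19,215.72 | $441.96 | $2,678.00 | $16,979.68
8 | $16,979.68 | $390.53 | $2,678.00 | $14,692.21
9 | $14,692.21 | $337.92 | $2,678.00 | $12,352.13
10 | $12,352.13 | $284.10 | $2,678.00 | $9,958.23
11 | $9,958.23 | $229.04 | $2,678.00 | $7,509.27
12 | $7,509.27 | $172.71 | $2,678.00 | $5,003.98
13 | $5,003.98 | $115.09 | $2,678.00 | $2,441.07
14 | $2,441.07 | $56.14 | $2,497.21 | $0.00
Balance reaches $0.00 in week 14.

14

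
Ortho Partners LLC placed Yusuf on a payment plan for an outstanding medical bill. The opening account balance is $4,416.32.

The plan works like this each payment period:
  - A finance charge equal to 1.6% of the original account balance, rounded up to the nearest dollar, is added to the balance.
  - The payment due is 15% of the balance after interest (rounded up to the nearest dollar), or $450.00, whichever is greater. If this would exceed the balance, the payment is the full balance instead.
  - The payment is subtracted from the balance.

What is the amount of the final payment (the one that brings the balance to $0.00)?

$284.32

# | Opening | Interest | Payment | End bal
1 | $4,416.32 | $71.00 | $674.00 | $3,813.32
2 | $3,813.32 | $71.00 | $583.00 | $3,301.32
3 | $3,301.32 | $71.00 | $506.00 | $2,866.32
4 | $2,866.32 | $71.00 | $450.00 | $2,487.32
5 | $2,487.32 | $71.00 | $450.00 | $2,108.32
6 | $2,108.32 | $71.00 | $450.00 | $1,729.32
7 | $1,729.32 | $71.00 | $450.00 | $1,350.32
8 | $1,350.32 | $71.00 | $450.00 | $971.32
9 | $971.32 | $71.00 | $450.00 | $592.32
10 | $592.32 | $71.00 | $450.00 | $213.32
11 | $213.32 | $71.00 | $284.32 | $0.00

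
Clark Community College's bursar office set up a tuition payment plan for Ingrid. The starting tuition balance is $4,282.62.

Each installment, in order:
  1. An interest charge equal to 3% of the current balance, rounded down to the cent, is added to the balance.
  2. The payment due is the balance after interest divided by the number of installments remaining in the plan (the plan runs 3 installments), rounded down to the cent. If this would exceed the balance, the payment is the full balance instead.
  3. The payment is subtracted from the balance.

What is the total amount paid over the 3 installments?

Installment 1: opening $4,282.62; interest $128.47 → $4,411.09; payment $1,470.36; balance $2,940.73
Installment 2: opening $2,940.73; interest $88.22 → $3,028.95; payment $1,514.47; balance $1,514.48
Installment 3: opening $1,514.48; interest $45.43 → $1,559.91; payment $1,559.91; balance $0.00
Total paid: $4,544.74

$4,544.74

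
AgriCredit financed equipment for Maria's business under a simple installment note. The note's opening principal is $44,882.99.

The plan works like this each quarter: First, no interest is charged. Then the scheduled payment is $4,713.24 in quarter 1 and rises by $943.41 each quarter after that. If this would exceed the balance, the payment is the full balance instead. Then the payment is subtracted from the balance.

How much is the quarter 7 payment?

Quarter 1: $44,882.99 − $4,713.24 → $40,169.75
Quarter 2: $40,169.75 − $5,656.65 → $34,513.10
Quarter 3: $34,513.10 − $6,600.06 → $27,913.04
Quarter 4: $27,913.04 − $7,543.47 → $20,369.57
Quarter 5: $20,369.57 − $8,486.88 → $11,882.69
Quarter 6: $11,882.69 − $9,430.29 → $2,452.40
Quarter 7: $2,452.40 − $2,452.40 → $0.00

$2,452.40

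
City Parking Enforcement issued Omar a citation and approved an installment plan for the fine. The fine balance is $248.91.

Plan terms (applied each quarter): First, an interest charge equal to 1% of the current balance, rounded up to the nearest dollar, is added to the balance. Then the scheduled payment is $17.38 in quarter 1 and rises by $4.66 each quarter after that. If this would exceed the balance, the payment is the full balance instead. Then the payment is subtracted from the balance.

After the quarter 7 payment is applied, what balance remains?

$45.39

# | Opening | Interest | Payment | End bal
1 | $248.91 | $3.00 | $17.38 | $234.53
2 | $234.53 | $3.00 | $22.04 | $215.49
3 | $215.49 | $3.00 | $26.70 | $191.79
4 | $191.79 | $2.00 | $31.36 | $162.43
5 | $162.43 | $2.00 | $36.02 | $128.41
6 | $128.41 | $2.00 | $40.68 | $89.73
7 | $89.73 | $1.00 | $45.34 | $45.39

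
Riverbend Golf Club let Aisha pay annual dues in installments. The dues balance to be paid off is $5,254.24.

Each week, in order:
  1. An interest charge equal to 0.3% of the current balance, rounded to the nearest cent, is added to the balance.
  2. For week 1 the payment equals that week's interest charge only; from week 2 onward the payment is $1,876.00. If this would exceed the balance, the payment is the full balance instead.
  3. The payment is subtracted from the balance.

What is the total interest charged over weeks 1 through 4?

$46.28

Week 1: opening $5,254.24; interest $15.76 → $5,270.00; payment $15.76; balance $5,254.24
Week 2: opening $5,254.24; interest $15.76 → $5,270.00; payment $1,876.00; balance $3,394.00
Week 3: opening $3,394.00; interest $10.18 → $3,404.18; payment $1,876.00; balance $1,528.18
Week 4: opening $1,528.18; interest $4.58 → $1,532.76; payment $1,532.76; balance $0.00
Total interest: $15.76 + $15.76 + $10.18 + $4.58 = $46.28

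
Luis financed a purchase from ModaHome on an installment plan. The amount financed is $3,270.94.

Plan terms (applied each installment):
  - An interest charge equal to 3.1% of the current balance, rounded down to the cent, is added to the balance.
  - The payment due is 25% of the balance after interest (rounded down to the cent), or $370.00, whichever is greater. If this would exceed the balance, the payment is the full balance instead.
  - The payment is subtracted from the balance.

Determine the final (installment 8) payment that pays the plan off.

Installment 1: opening $3,270.94; interest $101.39 → $3,372.33; payment $843.08; balance $2,529.25
Installment 2: opening $2,529.25; interest $78.40 → $2,607.65; payment $651.91; balance $1,955.74
Installment 3: opening $1,955.74; interest $60.62 → $2,016.36; payment $504.09; balance $1,512.27
Installment 4: opening $1,512.27; interest $46.88 → $1,559.15; payment $389.78; balance $1,169.37
Installment 5: opening $1,169.37; interest $36.25 → $1,205.62; payment $370.00; balance $835.62
Installment 6: opening $835.62; interest $25.90 → $861.52; payment $370.00; balance $491.52
Installment 7: opening $491.52; interest $15.23 → $506.75; payment $370.00; balance $136.75
Installment 8: opening $136.75; interest $4.23 → $140.98; payment $140.98; balance $0.00

$140.98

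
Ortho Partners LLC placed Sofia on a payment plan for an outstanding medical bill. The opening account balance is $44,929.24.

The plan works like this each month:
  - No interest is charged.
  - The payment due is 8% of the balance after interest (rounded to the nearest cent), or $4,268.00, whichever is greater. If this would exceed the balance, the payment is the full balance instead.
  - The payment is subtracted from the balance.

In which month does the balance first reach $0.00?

# | Opening | Payment | End bal
1 | $44,929.24 | $4,268.00 | $40,661.24
2 | $40,661.24 | $4,268.00 | $36,393.24
3 | $36,393.24 | $4,268.00 | $32,125.24
4 | $32,125.24 | $4,268.00 | $27,857.24
5 | $27,857.24 | $4,268.00 | $23,589.24
6 | $23,589.24 | $4,268.00 | $19,321.24
7 | $19,321.24 | $4,268.00 | $15,053.24
8 | $15,053.24 | $4,268.00 | $10,785.24
9 | $10,785.24 | $4,268.00 | $6,517.24
10 | $6,517.24 | $4,268.00 | $2,249.24
11 | $2,249.24 | $2,249.24 | $0.00
Balance reaches $0.00 in month 11.

11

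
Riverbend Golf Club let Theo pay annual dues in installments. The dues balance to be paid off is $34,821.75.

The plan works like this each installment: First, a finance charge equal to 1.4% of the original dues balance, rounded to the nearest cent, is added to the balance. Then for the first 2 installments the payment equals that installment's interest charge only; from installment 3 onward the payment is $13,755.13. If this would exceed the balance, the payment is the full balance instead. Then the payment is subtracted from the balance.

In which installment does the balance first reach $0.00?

# | Opening | Interest | Payment | End bal
1 | $34,821.75 | $487.50 | $487.50 | $34,821.75
2 | $34,821.75 | $487.50 | $487.50 | $34,821.75
3 | $34,821.75 | $487.50 | $13,755.13 | $21,554.12
4 | $21,554.12 | $487.50 | $13,755.13 | $8,286.49
5 | $8,286.49 | $487.50 | $8,773.99 | $0.00
Balance reaches $0.00 in installment 5.

5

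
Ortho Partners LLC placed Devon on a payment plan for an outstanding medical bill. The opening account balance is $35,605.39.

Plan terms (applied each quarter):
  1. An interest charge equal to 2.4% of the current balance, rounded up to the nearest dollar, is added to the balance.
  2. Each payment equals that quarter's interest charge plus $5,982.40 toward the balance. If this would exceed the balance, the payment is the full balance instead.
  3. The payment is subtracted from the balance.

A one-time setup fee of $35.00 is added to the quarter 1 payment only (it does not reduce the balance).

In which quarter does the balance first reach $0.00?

Quarter 1: $35,605.39 +$855.00 interest = $36,460.39; pay $6,837.40 (+ $35.00 fee) → $29,622.99
Quarter 2: $29,622.99 +$711.00 interest = $30,333.99; pay $6,693.40 → $23,640.59
Quarter 3: $23,640.59 +$568.00 interest = $24,208.59; pay $6,550.40 → $17,658.19
Quarter 4: $17,658.19 +$424.00 interest = $18,082.19; pay $6,406.40 → $11,675.79
Quarter 5: $11,675.79 +$281.00 interest = $11,956.79; pay $6,263.40 → $5,693.39
Quarter 6: $5,693.39 +$137.00 interest = $5,830.39; pay $5,830.39 → $0.00
Balance reaches $0.00 in quarter 6.

6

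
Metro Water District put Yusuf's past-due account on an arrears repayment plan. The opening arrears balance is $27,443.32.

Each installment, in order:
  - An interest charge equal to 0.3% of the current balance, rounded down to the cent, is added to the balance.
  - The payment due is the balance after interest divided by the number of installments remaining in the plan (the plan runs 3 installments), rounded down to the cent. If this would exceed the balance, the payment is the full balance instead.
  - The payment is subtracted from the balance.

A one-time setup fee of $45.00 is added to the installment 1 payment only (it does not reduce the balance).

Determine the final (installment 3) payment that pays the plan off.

$9,230.34

Installment 1: opening $27,443.32; interest $82.32 → $27,525.64; payment $9,175.21 (+ $45.00 fee); balance $18,350.43
Installment 2: opening $18,350.43; interest $55.05 → $18,405.48; payment $9,202.74; balance $9,202.74
Installment 3: opening $9,202.74; interest $27.60 → $9,230.34; payment $9,230.34; balance $0.00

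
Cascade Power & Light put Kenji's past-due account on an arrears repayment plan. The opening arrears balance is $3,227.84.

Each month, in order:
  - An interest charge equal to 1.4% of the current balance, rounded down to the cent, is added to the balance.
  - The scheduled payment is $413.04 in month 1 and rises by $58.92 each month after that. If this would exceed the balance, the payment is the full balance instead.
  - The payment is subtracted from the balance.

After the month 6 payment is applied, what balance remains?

# | Opening | Interest | Payment | End bal
1 | $3,227.84 | $45.18 | $413.04 | $2,859.98
2 | $2,859.98 | $40.03 | $471.96 | $2,428.05
3 | $2,428.05 | $33.99 | $530.88 | $1,931.16
4 | $1,931.16 | $27.03 | $589.80 | $1,368.39
5 | $1,368.39 | $19.15 | $648.72 | $738.82
6 | $738.82 | $10.34 | $707.64 | $41.52

$41.52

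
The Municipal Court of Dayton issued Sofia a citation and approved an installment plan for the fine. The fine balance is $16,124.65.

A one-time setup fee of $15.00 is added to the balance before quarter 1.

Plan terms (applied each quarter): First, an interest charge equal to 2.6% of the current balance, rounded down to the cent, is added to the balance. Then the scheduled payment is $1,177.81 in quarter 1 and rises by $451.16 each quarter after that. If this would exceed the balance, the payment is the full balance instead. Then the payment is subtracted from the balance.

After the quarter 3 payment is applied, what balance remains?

Quarter 1: opening $16,139.65; interest $419.63 → $16,559.28; payment $1,177.81; balance $15,381.47
Quarter 2: opening $15,381.47; interest $399.91 → $15,781.38; payment $1,628.97; balance $14,152.41
Quarter 3: opening $14,152.41; interest $367.96 → $14,520.37; payment $2,080.13; balance $12,440.24

$12,440.24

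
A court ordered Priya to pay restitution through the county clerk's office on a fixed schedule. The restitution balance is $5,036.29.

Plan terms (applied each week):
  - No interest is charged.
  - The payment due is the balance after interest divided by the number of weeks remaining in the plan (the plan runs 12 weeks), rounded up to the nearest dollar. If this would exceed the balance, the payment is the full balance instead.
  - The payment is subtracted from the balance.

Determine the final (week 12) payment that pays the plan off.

Week 1: $5,036.29 − $420.00 → $4,616.29
Week 2: $4,616.29 − $420.00 → $4,196.29
Week 3: $4,196.29 − $420.00 → $3,776.29
Week 4: $3,776.29 − $420.00 → $3,356.29
Week 5: $3,356.29 − $420.00 → $2,936.29
Week 6: $2,936.29 − $420.00 → $2,516.29
Week 7: $2,516.29 − $420.00 → $2,096.29
Week 8: $2,096.29 − $420.00 → $1,676.29
Week 9: $1,676.29 − $420.00 → $1,256.29
Week 10: $1,256.29 − $419.00 → $837.29
Week 11: $837.29 − $419.00 → $418.29
Week 12: $418.29 − $418.29 → $0.00

$418.29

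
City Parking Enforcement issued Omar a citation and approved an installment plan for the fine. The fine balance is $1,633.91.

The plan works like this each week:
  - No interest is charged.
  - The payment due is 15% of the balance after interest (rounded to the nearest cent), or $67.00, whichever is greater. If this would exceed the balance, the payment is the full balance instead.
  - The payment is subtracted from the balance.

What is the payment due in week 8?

$78.57

Week 1: $1,633.91 − $245.09 → $1,388.82
Week 2: $1,388.82 − $208.32 → $1,180.50
Week 3: $1,180.50 − $177.08 → $1,003.42
Week 4: $1,003.42 − $150.51 → $852.91
Week 5: $852.91 − $127.94 → $724.97
Week 6: $724.97 − $108.75 → $616.22
Week 7: $616.22 − $92.43 → $523.79
Week 8: $523.79 − $78.57 → $445.22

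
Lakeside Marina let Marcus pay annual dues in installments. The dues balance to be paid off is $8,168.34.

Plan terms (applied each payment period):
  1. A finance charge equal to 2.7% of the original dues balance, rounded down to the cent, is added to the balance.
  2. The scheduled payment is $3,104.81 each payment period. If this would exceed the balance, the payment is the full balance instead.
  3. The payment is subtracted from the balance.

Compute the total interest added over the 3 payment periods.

$661.62

Payment period 1: $8,168.34 +$220.54 interest = $8,388.88; pay $3,104.81 → $5,284.07
Payment period 2: $5,284.07 +$220.54 interest = $5,504.61; pay $3,104.81 → $2,399.80
Payment period 3: $2,399.80 +$220.54 interest = $2,620.34; pay $2,620.34 → $0.00
Total interest: $220.54 + $220.54 + $220.54 = $661.62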